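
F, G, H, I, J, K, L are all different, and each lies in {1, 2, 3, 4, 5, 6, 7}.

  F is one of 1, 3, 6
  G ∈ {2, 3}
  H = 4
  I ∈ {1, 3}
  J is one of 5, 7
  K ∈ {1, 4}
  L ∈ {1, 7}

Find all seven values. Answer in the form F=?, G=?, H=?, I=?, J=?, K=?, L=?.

H must be 4 (only option left). Remove 4 from K.
K must be 1 (only option left). Remove 1 from F, I, L.
That leaves L = 7. So J can't be 7.
I's domain is down to {3}, so I = 3. Strike 3 from F, G.
That leaves J = 5.
F has just one choice, so F = 6.
G must be 2 (only option left).

F=6, G=2, H=4, I=3, J=5, K=1, L=7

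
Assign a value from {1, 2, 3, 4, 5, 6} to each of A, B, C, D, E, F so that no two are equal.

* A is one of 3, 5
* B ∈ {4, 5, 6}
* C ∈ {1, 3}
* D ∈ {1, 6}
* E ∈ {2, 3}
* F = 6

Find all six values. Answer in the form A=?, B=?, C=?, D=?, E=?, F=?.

A=5, B=4, C=3, D=1, E=2, F=6

F's domain is down to {6}, so F = 6. So B, D can't be 6.
D has just one choice, so D = 1. Eliminate 1 elsewhere: C.
C has just one choice, so C = 3. So A, E can't be 3.
E's domain is down to {2}, so E = 2.
That leaves A = 5. Eliminate 5 elsewhere: B.
B has just one choice, so B = 4.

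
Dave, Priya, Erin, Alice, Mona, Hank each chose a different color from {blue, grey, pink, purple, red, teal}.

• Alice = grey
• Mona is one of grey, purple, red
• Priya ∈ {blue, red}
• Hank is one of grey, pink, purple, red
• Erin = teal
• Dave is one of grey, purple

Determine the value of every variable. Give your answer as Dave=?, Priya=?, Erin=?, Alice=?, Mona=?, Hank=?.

Erin must be teal (only option left).
Alice has just one choice, so Alice = grey. Remove grey from Dave, Mona, Hank.
Dave's domain is down to {purple}, so Dave = purple. So Mona, Hank can't be purple.
Mona's domain is down to {red}, so Mona = red. Strike red from Priya, Hank.
Hank must be pink (only option left).
Priya must be blue (only option left).

Dave=purple, Priya=blue, Erin=teal, Alice=grey, Mona=red, Hank=pink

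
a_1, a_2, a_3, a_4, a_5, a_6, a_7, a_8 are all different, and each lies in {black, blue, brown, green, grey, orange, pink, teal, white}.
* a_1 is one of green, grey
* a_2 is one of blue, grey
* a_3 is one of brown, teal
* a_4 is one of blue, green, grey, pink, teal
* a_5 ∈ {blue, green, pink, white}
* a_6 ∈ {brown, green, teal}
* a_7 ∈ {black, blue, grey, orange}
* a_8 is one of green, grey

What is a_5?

white

a_1 and a_8 between them cover only {green, grey} — a naked pair. Remove those values from a_2, a_4, a_5, a_6, a_7.
a_2 has just one choice, so a_2 = blue. Strike blue from a_4, a_5, a_7.
The 2 variables a_3 and a_6 are confined to {brown, teal}, which locks those values in; drop them from a_4.
a_4 has just one choice, so a_4 = pink. So a_5 can't be pink.
So a_5 = white.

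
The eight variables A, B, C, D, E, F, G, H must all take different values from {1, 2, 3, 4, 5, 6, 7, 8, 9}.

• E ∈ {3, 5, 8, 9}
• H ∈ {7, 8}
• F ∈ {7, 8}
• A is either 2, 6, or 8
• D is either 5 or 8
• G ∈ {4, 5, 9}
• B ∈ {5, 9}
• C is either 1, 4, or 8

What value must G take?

F and H share exactly the 2 values {7, 8}; by pigeonhole those values go to them, so strike 7, 8 from A, C, D, E.
D's domain is down to {5}, so D = 5. So B, E, G can't be 5.
B must be 9 (only option left). So E, G can't be 9.
So G = 4.

4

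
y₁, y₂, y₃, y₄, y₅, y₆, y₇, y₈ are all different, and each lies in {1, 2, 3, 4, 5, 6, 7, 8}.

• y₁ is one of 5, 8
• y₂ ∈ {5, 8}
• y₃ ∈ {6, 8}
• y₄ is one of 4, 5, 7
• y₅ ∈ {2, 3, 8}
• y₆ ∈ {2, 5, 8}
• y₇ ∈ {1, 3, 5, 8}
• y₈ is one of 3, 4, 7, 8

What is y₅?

Among the 8 variables, 1 fits only y₇ (and all 8 values in {1, 2, 3, 4, 5, 6, 7, 8} must be used), so y₇ = 1.
The 7 still-open variables draw from only 7 values {2, 3, 4, 5, 6, 7, 8}, so each is used; only y₃ can be 6, hence y₃ = 6.
y₁ and y₂ between them cover only {5, 8} — a naked pair. Remove those values from y₄, y₅, y₆, y₈.
y₆ must be 2 (only option left). So y₅ can't be 2.
So y₅ = 3.

3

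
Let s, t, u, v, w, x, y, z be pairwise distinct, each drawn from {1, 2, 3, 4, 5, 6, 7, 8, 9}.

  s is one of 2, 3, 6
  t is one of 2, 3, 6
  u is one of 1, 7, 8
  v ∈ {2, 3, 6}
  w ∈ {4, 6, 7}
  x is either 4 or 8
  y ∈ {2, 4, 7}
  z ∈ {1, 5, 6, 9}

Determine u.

s, t, v share exactly the 3 values {2, 3, 6}; by pigeonhole those values go to them, so strike 2, 3, 6 from w, y, z.
The 2 variables w and y are confined to {4, 7}, which locks those values in; drop them from u, x.
x must be 8 (only option left). Remove 8 from u.
So u = 1.

1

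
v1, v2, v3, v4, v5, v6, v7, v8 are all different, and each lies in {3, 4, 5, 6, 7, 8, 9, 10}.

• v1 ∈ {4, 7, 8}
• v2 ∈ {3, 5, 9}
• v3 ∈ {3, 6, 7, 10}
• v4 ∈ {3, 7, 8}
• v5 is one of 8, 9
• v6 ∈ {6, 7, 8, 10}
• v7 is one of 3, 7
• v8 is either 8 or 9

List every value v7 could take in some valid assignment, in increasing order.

The 8 variables draw from only 8 values {3, 4, 5, 6, 7, 8, 9, 10}, so each is used; only v1 can be 4, hence v1 = 4.
The 7 still-open variables together cover exactly {3, 5, 6, 7, 8, 9, 10} — 7 values for 7 variables — and 5 appears only in v2's list, so v2 = 5.
v5 and v8 share exactly the 2 values {8, 9}; by pigeonhole those values go to them, so strike 8, 9 from v4, v6.
v4 and v7 share exactly the 2 values {3, 7}; by pigeonhole those values go to them, so strike 3, 7 from v3, v6.
No further eliminations apply; v7 can still be any of 3, 7.

3, 7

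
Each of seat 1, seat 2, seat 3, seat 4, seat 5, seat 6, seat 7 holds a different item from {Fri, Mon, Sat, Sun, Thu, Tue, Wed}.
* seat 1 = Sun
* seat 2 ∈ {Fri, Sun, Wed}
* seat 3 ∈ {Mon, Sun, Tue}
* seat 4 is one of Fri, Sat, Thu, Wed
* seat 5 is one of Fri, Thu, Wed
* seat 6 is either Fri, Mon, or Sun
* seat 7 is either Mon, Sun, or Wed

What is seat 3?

Tue

seat 1 must be Sun (only option left). Strike Sun from seat 2, seat 3, seat 6, seat 7.
Among the 6 still-open variables, Sat fits only seat 4 (and all 6 values in {Fri, Mon, Sat, Thu, Tue, Wed} must be used), so seat 4 = Sat.
The 5 still-open variables draw from only 5 values {Fri, Mon, Thu, Tue, Wed}, so each is used; only seat 5 can be Thu, hence seat 5 = Thu.
Among the 4 still-open variables, Tue fits only seat 3 (and all 4 values in {Fri, Mon, Tue, Wed} must be used), so seat 3 = Tue.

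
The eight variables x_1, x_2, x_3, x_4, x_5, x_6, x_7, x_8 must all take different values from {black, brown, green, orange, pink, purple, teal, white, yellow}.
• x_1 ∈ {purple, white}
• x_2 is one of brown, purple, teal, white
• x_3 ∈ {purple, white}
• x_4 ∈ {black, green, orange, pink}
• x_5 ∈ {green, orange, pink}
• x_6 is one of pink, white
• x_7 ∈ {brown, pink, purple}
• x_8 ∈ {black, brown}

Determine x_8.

black

Among the 8 variables, teal fits only x_2 (and all 8 values in {black, brown, green, orange, pink, purple, teal, white} must be used), so x_2 = teal.
x_1 and x_3 between them cover only {purple, white} — a naked pair. Remove those values from x_6, x_7.
x_6's domain is down to {pink}, so x_6 = pink. Eliminate pink elsewhere: x_4, x_5, x_7.
x_7's domain is down to {brown}, so x_7 = brown. So x_8 can't be brown.
So x_8 = black.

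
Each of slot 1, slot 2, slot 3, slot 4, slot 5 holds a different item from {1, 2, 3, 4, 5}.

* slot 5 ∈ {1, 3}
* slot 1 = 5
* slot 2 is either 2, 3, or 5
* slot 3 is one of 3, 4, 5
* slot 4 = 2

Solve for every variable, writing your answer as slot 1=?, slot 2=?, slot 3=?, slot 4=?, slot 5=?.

slot 1's domain is down to {5}, so slot 1 = 5. Eliminate 5 elsewhere: slot 2, slot 3.
slot 4 has just one choice, so slot 4 = 2. Eliminate 2 elsewhere: slot 2.
slot 2's domain is down to {3}, so slot 2 = 3. So slot 3, slot 5 can't be 3.
That leaves slot 3 = 4.
That leaves slot 5 = 1.

slot 1=5, slot 2=3, slot 3=4, slot 4=2, slot 5=1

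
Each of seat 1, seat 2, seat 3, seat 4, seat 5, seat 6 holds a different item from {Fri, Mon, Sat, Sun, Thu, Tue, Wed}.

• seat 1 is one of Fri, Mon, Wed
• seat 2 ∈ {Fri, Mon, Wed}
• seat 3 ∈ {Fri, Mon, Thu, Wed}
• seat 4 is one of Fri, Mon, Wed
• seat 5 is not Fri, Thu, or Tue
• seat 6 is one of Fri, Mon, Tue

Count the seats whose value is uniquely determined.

2

seat 1, seat 2, seat 4 between them cover only {Fri, Mon, Wed} — a naked triple. Remove those values from seat 3, seat 5, seat 6.
seat 3 has just one choice, so seat 3 = Thu.
seat 6 must be Tue (only option left).
Determined: seat 3=Thu, seat 6=Tue. The other seats each still have more than one consistent value. That makes 2.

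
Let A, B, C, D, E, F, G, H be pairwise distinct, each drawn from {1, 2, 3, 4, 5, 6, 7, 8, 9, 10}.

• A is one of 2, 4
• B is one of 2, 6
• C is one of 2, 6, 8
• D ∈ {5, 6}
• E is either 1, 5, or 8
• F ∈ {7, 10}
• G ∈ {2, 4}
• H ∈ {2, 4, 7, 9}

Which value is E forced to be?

1

A and G share exactly the 2 values {2, 4}; by pigeonhole those values go to them, so strike 2, 4 from B, C, H.
B must be 6 (only option left). Remove 6 from C, D.
C's domain is down to {8}, so C = 8. So E can't be 8.
That leaves D = 5. Remove 5 from E.
So E = 1.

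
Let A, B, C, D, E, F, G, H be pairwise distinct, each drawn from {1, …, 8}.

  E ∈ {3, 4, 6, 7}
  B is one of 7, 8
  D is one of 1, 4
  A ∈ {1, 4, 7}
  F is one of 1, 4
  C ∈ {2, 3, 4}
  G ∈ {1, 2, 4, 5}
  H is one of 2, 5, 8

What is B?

The 8 variables together cover exactly {1, 2, 3, 4, 5, 6, 7, 8} — 8 values for 8 variables — and 6 appears only in E's list, so E = 6.
The 7 still-open variables together cover exactly {1, 2, 3, 4, 5, 7, 8} — 7 values for 7 variables — and 3 appears only in C's list, so C = 3.
D and F between them cover only {1, 4} — a naked pair. Remove those values from A, G.
A's domain is down to {7}, so A = 7. Eliminate 7 elsewhere: B.
So B = 8.

8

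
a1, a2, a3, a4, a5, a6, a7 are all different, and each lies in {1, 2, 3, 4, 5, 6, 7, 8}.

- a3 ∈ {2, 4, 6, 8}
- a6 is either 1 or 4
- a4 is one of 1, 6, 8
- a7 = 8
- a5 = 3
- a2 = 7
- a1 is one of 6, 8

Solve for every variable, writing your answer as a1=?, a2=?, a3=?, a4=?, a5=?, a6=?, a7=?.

a1=6, a2=7, a3=2, a4=1, a5=3, a6=4, a7=8

a2 has just one choice, so a2 = 7.
a5 has just one choice, so a5 = 3.
That leaves a7 = 8. Eliminate 8 elsewhere: a1, a3, a4.
a1 has just one choice, so a1 = 6. Strike 6 from a3, a4.
a4's domain is down to {1}, so a4 = 1. So a6 can't be 1.
a6's domain is down to {4}, so a6 = 4. Eliminate 4 elsewhere: a3.
a3's domain is down to {2}, so a3 = 2.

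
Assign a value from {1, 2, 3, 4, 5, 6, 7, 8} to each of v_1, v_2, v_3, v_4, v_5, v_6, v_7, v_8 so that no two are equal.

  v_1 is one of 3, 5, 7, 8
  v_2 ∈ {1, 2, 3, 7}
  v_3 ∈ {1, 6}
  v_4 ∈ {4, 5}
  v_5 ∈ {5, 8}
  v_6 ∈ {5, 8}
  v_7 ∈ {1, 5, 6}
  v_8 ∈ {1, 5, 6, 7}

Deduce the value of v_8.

Among the 8 variables, 2 fits only v_2 (and all 8 values in {1, 2, 3, 4, 5, 6, 7, 8} must be used), so v_2 = 2.
The 7 still-open variables together cover exactly {1, 3, 4, 5, 6, 7, 8} — 7 values for 7 variables — and 3 appears only in v_1's list, so v_1 = 3.
Among the 6 still-open variables, 4 fits only v_4 (and all 6 values in {1, 4, 5, 6, 7, 8} must be used), so v_4 = 4.
The 5 still-open variables together cover exactly {1, 5, 6, 7, 8} — 5 values for 5 variables — and 7 appears only in v_8's list, so v_8 = 7.

7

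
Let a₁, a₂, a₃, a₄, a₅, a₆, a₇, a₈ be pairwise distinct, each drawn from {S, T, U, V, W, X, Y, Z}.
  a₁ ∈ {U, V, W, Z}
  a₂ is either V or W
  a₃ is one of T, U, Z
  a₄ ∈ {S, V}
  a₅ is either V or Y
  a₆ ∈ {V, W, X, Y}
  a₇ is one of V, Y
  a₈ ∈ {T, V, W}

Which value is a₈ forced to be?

T

The 8 variables together cover exactly {S, T, U, V, W, X, Y, Z} — 8 values for 8 variables — and S appears only in a₄'s list, so a₄ = S.
The 7 still-open variables draw from only 7 values {T, U, V, W, X, Y, Z}, so each is used; only a₆ can be X, hence a₆ = X.
The 2 variables a₅ and a₇ are confined to {V, Y}, which locks those values in; drop them from a₁, a₂, a₈.
That leaves a₂ = W. Strike W from a₁, a₈.
So a₈ = T.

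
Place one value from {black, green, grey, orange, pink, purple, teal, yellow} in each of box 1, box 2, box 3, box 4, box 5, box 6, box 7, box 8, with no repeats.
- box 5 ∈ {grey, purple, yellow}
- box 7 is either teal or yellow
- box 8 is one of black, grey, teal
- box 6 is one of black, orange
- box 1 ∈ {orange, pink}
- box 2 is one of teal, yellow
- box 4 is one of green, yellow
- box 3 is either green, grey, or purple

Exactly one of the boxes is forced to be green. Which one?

box 4

Among the 8 variables, pink fits only box 1 (and all 8 values in {black, green, grey, orange, pink, purple, teal, yellow} must be used), so box 1 = pink.
The 7 still-open variables together cover exactly {black, green, grey, orange, purple, teal, yellow} — 7 values for 7 variables — and orange appears only in box 6's list, so box 6 = orange.
The 6 still-open variables together cover exactly {black, green, grey, purple, teal, yellow} — 6 values for 6 variables — and black appears only in box 8's list, so box 8 = black.
box 2 and box 7 between them cover only {teal, yellow} — a naked pair. Remove those values from box 4, box 5.
So green goes to box 4.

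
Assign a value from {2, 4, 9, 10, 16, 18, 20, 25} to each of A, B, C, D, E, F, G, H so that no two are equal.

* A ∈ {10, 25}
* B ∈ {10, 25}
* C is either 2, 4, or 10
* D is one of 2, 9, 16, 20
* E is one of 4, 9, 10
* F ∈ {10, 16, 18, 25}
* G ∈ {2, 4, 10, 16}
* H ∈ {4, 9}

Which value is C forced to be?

2

The 8 variables together cover exactly {2, 4, 9, 10, 16, 18, 20, 25} — 8 values for 8 variables — and 18 appears only in F's list, so F = 18.
The 7 still-open variables together cover exactly {2, 4, 9, 10, 16, 20, 25} — 7 values for 7 variables — and 20 appears only in D's list, so D = 20.
Among the 6 still-open variables, 16 fits only G (and all 6 values in {2, 4, 9, 10, 16, 25} must be used), so G = 16.
The 5 still-open variables draw from only 5 values {2, 4, 9, 10, 25}, so each is used; only C can be 2, hence C = 2.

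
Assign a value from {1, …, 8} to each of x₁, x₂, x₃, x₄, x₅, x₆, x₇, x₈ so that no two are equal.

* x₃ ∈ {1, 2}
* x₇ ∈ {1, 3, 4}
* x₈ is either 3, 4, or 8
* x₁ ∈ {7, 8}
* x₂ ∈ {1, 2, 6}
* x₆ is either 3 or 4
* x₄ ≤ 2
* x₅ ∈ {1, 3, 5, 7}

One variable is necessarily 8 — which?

x₈

Among the 8 variables, 5 fits only x₅ (and all 8 values in {1, 2, 3, 4, 5, 6, 7, 8} must be used), so x₅ = 5.
The 7 still-open variables draw from only 7 values {1, 2, 3, 4, 6, 7, 8}, so each is used; only x₂ can be 6, hence x₂ = 6.
Among the 6 still-open variables, 7 fits only x₁ (and all 6 values in {1, 2, 3, 4, 7, 8} must be used), so x₁ = 7.
The 5 still-open variables draw from only 5 values {1, 2, 3, 4, 8}, so each is used; only x₈ can be 8, hence x₈ = 8.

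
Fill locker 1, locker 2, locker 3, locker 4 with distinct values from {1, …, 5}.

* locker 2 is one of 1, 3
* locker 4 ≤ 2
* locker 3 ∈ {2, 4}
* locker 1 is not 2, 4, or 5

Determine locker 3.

4

The 4 variables draw from only 4 values {1, 2, 3, 4}, so each is used; only locker 3 can be 4, hence locker 3 = 4.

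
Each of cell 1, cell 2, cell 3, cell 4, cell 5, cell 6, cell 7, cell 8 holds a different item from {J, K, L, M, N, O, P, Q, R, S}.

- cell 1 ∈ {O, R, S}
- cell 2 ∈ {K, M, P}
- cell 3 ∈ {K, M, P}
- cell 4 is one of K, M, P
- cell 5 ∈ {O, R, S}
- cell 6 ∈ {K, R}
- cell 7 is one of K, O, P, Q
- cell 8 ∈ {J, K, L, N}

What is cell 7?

cell 2, cell 3, cell 4 share exactly the 3 values {K, M, P}; by pigeonhole those values go to them, so strike K, M, P from cell 6, cell 7, cell 8.
cell 6 must be R (only option left). Eliminate R elsewhere: cell 1, cell 5.
The 2 variables cell 1 and cell 5 are confined to {O, S}, which locks those values in; drop them from cell 7.
So cell 7 = Q.

Q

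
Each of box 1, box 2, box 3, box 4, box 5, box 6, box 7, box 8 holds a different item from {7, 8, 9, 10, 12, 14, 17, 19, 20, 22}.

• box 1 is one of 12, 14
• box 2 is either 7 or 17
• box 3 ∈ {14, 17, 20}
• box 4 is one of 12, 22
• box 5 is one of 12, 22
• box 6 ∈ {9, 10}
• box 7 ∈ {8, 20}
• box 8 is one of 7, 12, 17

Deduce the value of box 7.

box 4 and box 5 between them cover only {12, 22} — a naked pair. Remove those values from box 1, box 8.
That leaves box 1 = 14. Strike 14 from box 3.
box 2 and box 8 share exactly the 2 values {7, 17}; by pigeonhole those values go to them, so strike 7, 17 from box 3.
box 3 has just one choice, so box 3 = 20. Remove 20 from box 7.
So box 7 = 8.

8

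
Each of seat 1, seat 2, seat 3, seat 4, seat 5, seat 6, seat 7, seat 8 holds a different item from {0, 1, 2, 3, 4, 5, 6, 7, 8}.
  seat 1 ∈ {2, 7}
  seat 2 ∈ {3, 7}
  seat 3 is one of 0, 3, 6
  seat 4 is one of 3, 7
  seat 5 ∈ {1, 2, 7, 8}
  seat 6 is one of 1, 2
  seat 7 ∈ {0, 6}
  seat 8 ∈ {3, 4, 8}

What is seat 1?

2

The 8 variables together cover exactly {0, 1, 2, 3, 4, 6, 7, 8} — 8 values for 8 variables — and 4 appears only in seat 8's list, so seat 8 = 4.
Among the 7 still-open variables, 8 fits only seat 5 (and all 7 values in {0, 1, 2, 3, 6, 7, 8} must be used), so seat 5 = 8.
The 6 still-open variables together cover exactly {0, 1, 2, 3, 6, 7} — 6 values for 6 variables — and 1 appears only in seat 6's list, so seat 6 = 1.
The 5 still-open variables together cover exactly {0, 2, 3, 6, 7} — 5 values for 5 variables — and 2 appears only in seat 1's list, so seat 1 = 2.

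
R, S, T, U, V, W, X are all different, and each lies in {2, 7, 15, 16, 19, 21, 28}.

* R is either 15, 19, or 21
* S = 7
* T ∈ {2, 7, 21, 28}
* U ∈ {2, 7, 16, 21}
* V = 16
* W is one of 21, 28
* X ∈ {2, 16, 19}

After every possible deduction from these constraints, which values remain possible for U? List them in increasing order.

2, 21

S has just one choice, so S = 7. Remove 7 from T, U.
V's domain is down to {16}, so V = 16. So U, X can't be 16.
The 5 still-open variables draw from only 5 values {2, 15, 19, 21, 28}, so each is used; only R can be 15, hence R = 15.
The 4 still-open variables together cover exactly {2, 19, 21, 28} — 4 values for 4 variables — and 19 appears only in X's list, so X = 19.
No further eliminations apply; U can still be any of 2, 21.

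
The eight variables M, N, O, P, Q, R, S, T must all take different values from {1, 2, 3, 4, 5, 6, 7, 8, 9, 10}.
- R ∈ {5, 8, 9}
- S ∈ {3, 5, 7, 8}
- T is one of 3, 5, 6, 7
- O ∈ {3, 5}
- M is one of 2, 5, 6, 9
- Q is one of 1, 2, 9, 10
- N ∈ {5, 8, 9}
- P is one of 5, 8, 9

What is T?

N, P, R between them cover only {5, 8, 9} — a naked triple. Remove those values from M, O, Q, S, T.
O must be 3 (only option left). So S, T can't be 3.
S has just one choice, so S = 7. Eliminate 7 elsewhere: T.
So T = 6.

6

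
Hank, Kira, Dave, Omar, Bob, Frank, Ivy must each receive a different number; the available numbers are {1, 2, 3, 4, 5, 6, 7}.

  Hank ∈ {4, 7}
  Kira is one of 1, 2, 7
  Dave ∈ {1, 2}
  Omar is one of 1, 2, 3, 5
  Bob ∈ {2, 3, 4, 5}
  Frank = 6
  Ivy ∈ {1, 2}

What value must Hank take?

Frank's domain is down to {6}, so Frank = 6.
Dave and Ivy between them cover only {1, 2} — a naked pair. Remove those values from Kira, Omar, Bob.
Kira must be 7 (only option left). So Hank can't be 7.
So Hank = 4.

4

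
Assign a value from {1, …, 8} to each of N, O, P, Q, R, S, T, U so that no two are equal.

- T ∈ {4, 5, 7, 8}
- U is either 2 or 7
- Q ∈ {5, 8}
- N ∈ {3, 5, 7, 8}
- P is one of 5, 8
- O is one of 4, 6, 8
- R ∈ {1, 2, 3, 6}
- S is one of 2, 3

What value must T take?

4

The 8 variables together cover exactly {1, 2, 3, 4, 5, 6, 7, 8} — 8 values for 8 variables — and 1 appears only in R's list, so R = 1.
Among the 7 still-open variables, 6 fits only O (and all 7 values in {2, 3, 4, 5, 6, 7, 8} must be used), so O = 6.
Among the 6 still-open variables, 4 fits only T (and all 6 values in {2, 3, 4, 5, 7, 8} must be used), so T = 4.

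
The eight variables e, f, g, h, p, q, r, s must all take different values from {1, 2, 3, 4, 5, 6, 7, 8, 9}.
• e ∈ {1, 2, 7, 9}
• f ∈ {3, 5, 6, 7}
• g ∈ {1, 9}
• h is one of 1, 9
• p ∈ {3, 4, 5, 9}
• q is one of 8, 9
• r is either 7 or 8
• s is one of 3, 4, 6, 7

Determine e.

2

g and h between them cover only {1, 9} — a naked pair. Remove those values from e, p, q.
q's domain is down to {8}, so q = 8. Remove 8 from r.
That leaves r = 7. Eliminate 7 elsewhere: e, f, s.
So e = 2.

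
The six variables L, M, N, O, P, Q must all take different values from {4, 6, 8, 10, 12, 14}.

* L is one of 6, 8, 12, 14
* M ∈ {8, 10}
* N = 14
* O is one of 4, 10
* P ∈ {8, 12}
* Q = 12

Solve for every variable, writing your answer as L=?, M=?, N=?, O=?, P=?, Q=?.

L=6, M=10, N=14, O=4, P=8, Q=12

N has just one choice, so N = 14. So L can't be 14.
Q must be 12 (only option left). Strike 12 from L, P.
P has just one choice, so P = 8. Strike 8 from L, M.
That leaves L = 6.
M's domain is down to {10}, so M = 10. Remove 10 from O.
O must be 4 (only option left).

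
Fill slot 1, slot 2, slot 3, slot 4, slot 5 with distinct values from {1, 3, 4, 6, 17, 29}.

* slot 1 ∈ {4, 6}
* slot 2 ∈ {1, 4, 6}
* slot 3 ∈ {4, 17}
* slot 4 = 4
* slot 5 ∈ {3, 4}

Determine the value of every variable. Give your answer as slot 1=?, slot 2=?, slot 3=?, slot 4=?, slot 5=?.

slot 4 has just one choice, so slot 4 = 4. Strike 4 from slot 1, slot 2, slot 3, slot 5.
That leaves slot 5 = 3.
slot 1 must be 6 (only option left). Remove 6 from slot 2.
That leaves slot 2 = 1.
That leaves slot 3 = 17.

slot 1=6, slot 2=1, slot 3=17, slot 4=4, slot 5=3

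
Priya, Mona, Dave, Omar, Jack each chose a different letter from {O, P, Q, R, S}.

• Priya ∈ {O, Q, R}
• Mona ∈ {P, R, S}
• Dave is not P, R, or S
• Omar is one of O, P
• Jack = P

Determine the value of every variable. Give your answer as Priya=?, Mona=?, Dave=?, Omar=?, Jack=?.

Priya=R, Mona=S, Dave=Q, Omar=O, Jack=P

Jack's domain is down to {P}, so Jack = P. Eliminate P elsewhere: Mona, Omar.
That leaves Omar = O. Eliminate O elsewhere: Priya, Dave.
Dave's domain is down to {Q}, so Dave = Q. Eliminate Q elsewhere: Priya.
Priya must be R (only option left). Remove R from Mona.
That leaves Mona = S.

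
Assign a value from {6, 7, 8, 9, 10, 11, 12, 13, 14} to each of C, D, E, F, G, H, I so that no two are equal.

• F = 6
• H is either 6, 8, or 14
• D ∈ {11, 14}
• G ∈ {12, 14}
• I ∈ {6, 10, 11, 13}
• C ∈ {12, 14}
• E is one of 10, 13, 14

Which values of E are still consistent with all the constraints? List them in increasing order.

F has just one choice, so F = 6. So H, I can't be 6.
The 6 still-open variables draw from only 6 values {8, 10, 11, 12, 13, 14}, so each is used; only H can be 8, hence H = 8.
C and G share exactly the 2 values {12, 14}; by pigeonhole those values go to them, so strike 12, 14 from D, E.
That leaves D = 11. So I can't be 11.
No further eliminations apply; E can still be any of 10, 13.

10, 13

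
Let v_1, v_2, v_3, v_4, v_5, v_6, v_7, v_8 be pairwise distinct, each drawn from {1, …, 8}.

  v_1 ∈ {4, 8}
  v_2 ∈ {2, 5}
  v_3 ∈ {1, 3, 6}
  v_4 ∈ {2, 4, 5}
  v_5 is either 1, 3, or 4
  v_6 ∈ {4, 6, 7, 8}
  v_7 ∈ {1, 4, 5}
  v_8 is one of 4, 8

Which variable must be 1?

Among the 8 variables, 7 fits only v_6 (and all 8 values in {1, 2, 3, 4, 5, 6, 7, 8} must be used), so v_6 = 7.
The 7 still-open variables together cover exactly {1, 2, 3, 4, 5, 6, 8} — 7 values for 7 variables — and 6 appears only in v_3's list, so v_3 = 6.
The 6 still-open variables draw from only 6 values {1, 2, 3, 4, 5, 8}, so each is used; only v_5 can be 3, hence v_5 = 3.
The 5 still-open variables draw from only 5 values {1, 2, 4, 5, 8}, so each is used; only v_7 can be 1, hence v_7 = 1.

v_7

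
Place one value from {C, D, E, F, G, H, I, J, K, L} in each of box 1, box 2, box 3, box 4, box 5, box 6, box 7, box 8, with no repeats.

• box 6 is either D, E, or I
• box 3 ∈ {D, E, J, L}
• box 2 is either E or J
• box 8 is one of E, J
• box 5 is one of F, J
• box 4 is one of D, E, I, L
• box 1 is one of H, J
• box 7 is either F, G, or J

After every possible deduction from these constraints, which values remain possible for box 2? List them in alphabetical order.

The 8 variables draw from only 8 values {D, E, F, G, H, I, J, L}, so each is used; only box 7 can be G, hence box 7 = G.
The 7 still-open variables draw from only 7 values {D, E, F, H, I, J, L}, so each is used; only box 5 can be F, hence box 5 = F.
The 6 still-open variables draw from only 6 values {D, E, H, I, J, L}, so each is used; only box 1 can be H, hence box 1 = H.
The 2 variables box 2 and box 8 are confined to {E, J}, which locks those values in; drop them from box 3, box 4, box 6.
No further eliminations apply; box 2 can still be any of E, J.

E, J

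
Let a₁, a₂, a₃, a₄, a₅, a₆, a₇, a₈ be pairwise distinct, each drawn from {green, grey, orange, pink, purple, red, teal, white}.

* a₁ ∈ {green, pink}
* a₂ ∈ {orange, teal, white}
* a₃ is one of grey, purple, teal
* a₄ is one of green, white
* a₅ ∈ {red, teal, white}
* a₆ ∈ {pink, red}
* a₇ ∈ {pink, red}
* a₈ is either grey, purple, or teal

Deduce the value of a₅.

Among the 8 variables, orange fits only a₂ (and all 8 values in {green, grey, orange, pink, purple, red, teal, white} must be used), so a₂ = orange.
a₆ and a₇ share exactly the 2 values {pink, red}; by pigeonhole those values go to them, so strike pink, red from a₁, a₅.
a₁ has just one choice, so a₁ = green. Strike green from a₄.
a₄ has just one choice, so a₄ = white. So a₅ can't be white.
So a₅ = teal.

teal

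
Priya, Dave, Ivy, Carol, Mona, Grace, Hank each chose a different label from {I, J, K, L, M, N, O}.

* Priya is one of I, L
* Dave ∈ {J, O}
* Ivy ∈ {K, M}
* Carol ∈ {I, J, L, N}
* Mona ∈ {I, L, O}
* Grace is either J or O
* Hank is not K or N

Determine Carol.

N

The 7 variables together cover exactly {I, J, K, L, M, N, O} — 7 values for 7 variables — and K appears only in Ivy's list, so Ivy = K.
Among the 6 still-open variables, M fits only Hank (and all 6 values in {I, J, L, M, N, O} must be used), so Hank = M.
Among the 5 still-open variables, N fits only Carol (and all 5 values in {I, J, L, N, O} must be used), so Carol = N.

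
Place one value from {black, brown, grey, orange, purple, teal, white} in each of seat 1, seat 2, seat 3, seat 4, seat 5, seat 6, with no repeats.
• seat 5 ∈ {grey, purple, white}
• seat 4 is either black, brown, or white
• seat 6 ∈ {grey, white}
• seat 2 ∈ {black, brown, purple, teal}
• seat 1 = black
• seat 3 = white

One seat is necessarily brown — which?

seat 1 must be black (only option left). Eliminate black elsewhere: seat 2, seat 4.
seat 3 must be white (only option left). Remove white from seat 4, seat 5, seat 6.
So brown goes to seat 4.

seat 4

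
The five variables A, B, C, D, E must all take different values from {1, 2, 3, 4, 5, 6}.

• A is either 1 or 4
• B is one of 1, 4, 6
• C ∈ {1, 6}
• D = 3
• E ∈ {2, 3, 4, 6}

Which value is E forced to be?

2

D's domain is down to {3}, so D = 3. Eliminate 3 elsewhere: E.
The 4 still-open variables draw from only 4 values {1, 2, 4, 6}, so each is used; only E can be 2, hence E = 2.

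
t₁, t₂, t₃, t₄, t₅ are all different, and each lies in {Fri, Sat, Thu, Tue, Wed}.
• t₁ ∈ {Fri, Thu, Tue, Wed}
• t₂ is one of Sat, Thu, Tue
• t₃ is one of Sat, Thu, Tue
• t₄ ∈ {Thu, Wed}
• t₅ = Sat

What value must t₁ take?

Fri

t₅ has just one choice, so t₅ = Sat. Remove Sat from t₂, t₃.
Among the 4 still-open variables, Fri fits only t₁ (and all 4 values in {Fri, Thu, Tue, Wed} must be used), so t₁ = Fri.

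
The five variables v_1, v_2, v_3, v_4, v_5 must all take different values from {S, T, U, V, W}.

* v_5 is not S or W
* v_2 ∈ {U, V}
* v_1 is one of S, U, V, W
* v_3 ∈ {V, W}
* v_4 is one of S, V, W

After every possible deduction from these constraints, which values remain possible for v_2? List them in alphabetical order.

U, V

The 5 variables together cover exactly {S, T, U, V, W} — 5 values for 5 variables — and T appears only in v_5's list, so v_5 = T.
No further eliminations apply; v_2 can still be any of U, V.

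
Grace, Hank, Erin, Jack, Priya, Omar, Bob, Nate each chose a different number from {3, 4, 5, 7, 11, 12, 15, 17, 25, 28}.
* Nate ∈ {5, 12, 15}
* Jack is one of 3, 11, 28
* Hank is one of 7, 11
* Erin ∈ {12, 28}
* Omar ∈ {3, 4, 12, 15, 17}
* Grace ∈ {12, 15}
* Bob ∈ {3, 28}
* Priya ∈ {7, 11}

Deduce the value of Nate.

5

The 2 variables Hank and Priya are confined to {7, 11}, which locks those values in; drop them from Jack.
Jack and Bob between them cover only {3, 28} — a naked pair. Remove those values from Erin, Omar.
Erin must be 12 (only option left). Remove 12 from Grace, Omar, Nate.
Grace's domain is down to {15}, so Grace = 15. Strike 15 from Omar, Nate.
So Nate = 5.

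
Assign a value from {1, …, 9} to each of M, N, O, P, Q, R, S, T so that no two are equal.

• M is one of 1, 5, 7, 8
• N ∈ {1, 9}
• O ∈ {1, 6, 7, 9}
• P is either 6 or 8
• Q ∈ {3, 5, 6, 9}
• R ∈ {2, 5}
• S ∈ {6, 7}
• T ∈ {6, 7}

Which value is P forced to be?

Among the 8 variables, 2 fits only R (and all 8 values in {1, 2, 3, 5, 6, 7, 8, 9} must be used), so R = 2.
The 7 still-open variables together cover exactly {1, 3, 5, 6, 7, 8, 9} — 7 values for 7 variables — and 3 appears only in Q's list, so Q = 3.
The 6 still-open variables together cover exactly {1, 5, 6, 7, 8, 9} — 6 values for 6 variables — and 5 appears only in M's list, so M = 5.
The 5 still-open variables together cover exactly {1, 6, 7, 8, 9} — 5 values for 5 variables — and 8 appears only in P's list, so P = 8.

8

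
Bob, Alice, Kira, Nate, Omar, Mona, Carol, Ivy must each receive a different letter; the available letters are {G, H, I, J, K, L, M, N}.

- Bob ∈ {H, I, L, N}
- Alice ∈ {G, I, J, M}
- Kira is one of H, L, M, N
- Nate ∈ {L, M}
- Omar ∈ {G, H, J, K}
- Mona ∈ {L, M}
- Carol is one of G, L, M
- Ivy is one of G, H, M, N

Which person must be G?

Carol

Among the 8 variables, K fits only Omar (and all 8 values in {G, H, I, J, K, L, M, N} must be used), so Omar = K.
The 7 still-open variables draw from only 7 values {G, H, I, J, L, M, N}, so each is used; only Alice can be J, hence Alice = J.
The 6 still-open variables draw from only 6 values {G, H, I, L, M, N}, so each is used; only Bob can be I, hence Bob = I.
The 2 variables Nate and Mona are confined to {L, M}, which locks those values in; drop them from Kira, Carol, Ivy.
So G goes to Carol.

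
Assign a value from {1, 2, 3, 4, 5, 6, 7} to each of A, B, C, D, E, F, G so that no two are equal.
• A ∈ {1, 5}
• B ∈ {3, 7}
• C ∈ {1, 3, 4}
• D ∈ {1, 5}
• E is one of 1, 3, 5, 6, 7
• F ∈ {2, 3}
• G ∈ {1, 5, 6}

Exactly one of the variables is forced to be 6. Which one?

The 7 variables together cover exactly {1, 2, 3, 4, 5, 6, 7} — 7 values for 7 variables — and 2 appears only in F's list, so F = 2.
The 6 still-open variables draw from only 6 values {1, 3, 4, 5, 6, 7}, so each is used; only C can be 4, hence C = 4.
A and D share exactly the 2 values {1, 5}; by pigeonhole those values go to them, so strike 1, 5 from E, G.
So 6 goes to G.

G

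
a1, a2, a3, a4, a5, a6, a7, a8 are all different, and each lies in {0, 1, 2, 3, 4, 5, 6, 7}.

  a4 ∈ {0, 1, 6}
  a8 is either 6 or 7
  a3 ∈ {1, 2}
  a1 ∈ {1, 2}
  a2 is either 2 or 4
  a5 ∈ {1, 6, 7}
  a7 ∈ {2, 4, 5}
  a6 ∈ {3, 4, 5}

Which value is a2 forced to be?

4

The 8 variables draw from only 8 values {0, 1, 2, 3, 4, 5, 6, 7}, so each is used; only a4 can be 0, hence a4 = 0.
Among the 7 still-open variables, 3 fits only a6 (and all 7 values in {1, 2, 3, 4, 5, 6, 7} must be used), so a6 = 3.
The 6 still-open variables draw from only 6 values {1, 2, 4, 5, 6, 7}, so each is used; only a7 can be 5, hence a7 = 5.
The 5 still-open variables draw from only 5 values {1, 2, 4, 6, 7}, so each is used; only a2 can be 4, hence a2 = 4.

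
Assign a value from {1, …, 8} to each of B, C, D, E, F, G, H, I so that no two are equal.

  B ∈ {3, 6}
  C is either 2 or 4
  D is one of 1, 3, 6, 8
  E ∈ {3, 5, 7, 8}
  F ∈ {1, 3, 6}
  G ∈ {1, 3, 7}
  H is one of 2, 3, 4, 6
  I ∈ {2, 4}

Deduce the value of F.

The 8 variables together cover exactly {1, 2, 3, 4, 5, 6, 7, 8} — 8 values for 8 variables — and 5 appears only in E's list, so E = 5.
The 7 still-open variables together cover exactly {1, 2, 3, 4, 6, 7, 8} — 7 values for 7 variables — and 7 appears only in G's list, so G = 7.
The 6 still-open variables together cover exactly {1, 2, 3, 4, 6, 8} — 6 values for 6 variables — and 8 appears only in D's list, so D = 8.
The 5 still-open variables together cover exactly {1, 2, 3, 4, 6} — 5 values for 5 variables — and 1 appears only in F's list, so F = 1.

1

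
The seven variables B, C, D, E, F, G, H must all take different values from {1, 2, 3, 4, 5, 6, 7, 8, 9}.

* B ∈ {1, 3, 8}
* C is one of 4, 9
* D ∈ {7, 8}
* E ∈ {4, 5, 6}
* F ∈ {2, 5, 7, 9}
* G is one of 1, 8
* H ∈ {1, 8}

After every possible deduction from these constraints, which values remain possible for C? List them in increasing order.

G and H share exactly the 2 values {1, 8}; by pigeonhole those values go to them, so strike 1, 8 from B, D.
B must be 3 (only option left).
D has just one choice, so D = 7. Eliminate 7 elsewhere: F.
No further eliminations apply; C can still be any of 4, 9.

4, 9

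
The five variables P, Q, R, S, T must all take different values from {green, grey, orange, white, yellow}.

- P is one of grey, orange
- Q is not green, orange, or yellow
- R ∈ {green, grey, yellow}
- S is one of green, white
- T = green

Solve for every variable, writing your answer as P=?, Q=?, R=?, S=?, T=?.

P=orange, Q=grey, R=yellow, S=white, T=green

T has just one choice, so T = green. Strike green from R, S.
S must be white (only option left). Strike white from Q.
Q's domain is down to {grey}, so Q = grey. Remove grey from P, R.
R must be yellow (only option left).
That leaves P = orange.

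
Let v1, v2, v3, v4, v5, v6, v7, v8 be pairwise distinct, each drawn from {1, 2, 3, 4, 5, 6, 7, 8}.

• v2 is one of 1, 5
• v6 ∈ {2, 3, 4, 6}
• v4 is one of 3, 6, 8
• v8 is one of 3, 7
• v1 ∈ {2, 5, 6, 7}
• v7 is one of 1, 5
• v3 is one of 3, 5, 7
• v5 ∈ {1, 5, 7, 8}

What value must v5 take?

The 8 variables draw from only 8 values {1, 2, 3, 4, 5, 6, 7, 8}, so each is used; only v6 can be 4, hence v6 = 4.
Among the 7 still-open variables, 2 fits only v1 (and all 7 values in {1, 2, 3, 5, 6, 7, 8} must be used), so v1 = 2.
The 6 still-open variables together cover exactly {1, 3, 5, 6, 7, 8} — 6 values for 6 variables — and 6 appears only in v4's list, so v4 = 6.
The 5 still-open variables together cover exactly {1, 3, 5, 7, 8} — 5 values for 5 variables — and 8 appears only in v5's list, so v5 = 8.

8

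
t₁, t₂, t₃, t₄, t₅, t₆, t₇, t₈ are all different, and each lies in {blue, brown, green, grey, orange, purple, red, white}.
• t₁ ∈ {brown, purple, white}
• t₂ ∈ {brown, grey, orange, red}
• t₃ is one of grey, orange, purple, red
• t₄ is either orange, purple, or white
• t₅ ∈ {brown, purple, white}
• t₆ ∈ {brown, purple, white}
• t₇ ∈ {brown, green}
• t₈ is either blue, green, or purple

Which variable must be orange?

t₄

The 8 variables draw from only 8 values {blue, brown, green, grey, orange, purple, red, white}, so each is used; only t₈ can be blue, hence t₈ = blue.
Among the 7 still-open variables, green fits only t₇ (and all 7 values in {brown, green, grey, orange, purple, red, white} must be used), so t₇ = green.
t₁, t₅, t₆ share exactly the 3 values {brown, purple, white}; by pigeonhole those values go to them, so strike brown, purple, white from t₂, t₃, t₄.
So orange goes to t₄.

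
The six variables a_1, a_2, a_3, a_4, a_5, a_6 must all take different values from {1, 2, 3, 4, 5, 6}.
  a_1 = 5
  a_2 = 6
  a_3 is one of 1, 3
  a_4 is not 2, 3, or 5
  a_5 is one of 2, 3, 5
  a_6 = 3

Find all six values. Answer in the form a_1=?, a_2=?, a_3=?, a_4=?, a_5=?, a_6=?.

a_1=5, a_2=6, a_3=1, a_4=4, a_5=2, a_6=3

a_1's domain is down to {5}, so a_1 = 5. So a_5 can't be 5.
a_2 must be 6 (only option left). So a_4 can't be 6.
a_6 has just one choice, so a_6 = 3. Remove 3 from a_3, a_5.
That leaves a_3 = 1. Remove 1 from a_4.
a_4 has just one choice, so a_4 = 4.
That leaves a_5 = 2.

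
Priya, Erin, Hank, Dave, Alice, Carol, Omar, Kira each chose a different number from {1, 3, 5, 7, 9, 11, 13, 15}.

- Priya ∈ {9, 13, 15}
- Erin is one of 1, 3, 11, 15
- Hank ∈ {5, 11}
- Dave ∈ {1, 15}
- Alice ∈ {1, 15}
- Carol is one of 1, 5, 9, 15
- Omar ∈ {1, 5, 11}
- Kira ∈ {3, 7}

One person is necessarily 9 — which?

The 8 variables draw from only 8 values {1, 3, 5, 7, 9, 11, 13, 15}, so each is used; only Kira can be 7, hence Kira = 7.
Among the 7 still-open variables, 3 fits only Erin (and all 7 values in {1, 3, 5, 9, 11, 13, 15} must be used), so Erin = 3.
The 6 still-open variables draw from only 6 values {1, 5, 9, 11, 13, 15}, so each is used; only Priya can be 13, hence Priya = 13.
The 5 still-open variables together cover exactly {1, 5, 9, 11, 15} — 5 values for 5 variables — and 9 appears only in Carol's list, so Carol = 9.

Carol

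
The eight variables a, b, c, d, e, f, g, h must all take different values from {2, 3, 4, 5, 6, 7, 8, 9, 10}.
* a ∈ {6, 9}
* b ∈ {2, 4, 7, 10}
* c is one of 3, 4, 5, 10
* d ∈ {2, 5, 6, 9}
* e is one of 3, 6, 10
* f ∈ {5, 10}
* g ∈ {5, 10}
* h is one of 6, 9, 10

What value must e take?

Among the 8 variables, 7 fits only b (and all 8 values in {2, 3, 4, 5, 6, 7, 9, 10} must be used), so b = 7.
Among the 7 still-open variables, 2 fits only d (and all 7 values in {2, 3, 4, 5, 6, 9, 10} must be used), so d = 2.
Among the 6 still-open variables, 4 fits only c (and all 6 values in {3, 4, 5, 6, 9, 10} must be used), so c = 4.
The 5 still-open variables together cover exactly {3, 5, 6, 9, 10} — 5 values for 5 variables — and 3 appears only in e's list, so e = 3.

3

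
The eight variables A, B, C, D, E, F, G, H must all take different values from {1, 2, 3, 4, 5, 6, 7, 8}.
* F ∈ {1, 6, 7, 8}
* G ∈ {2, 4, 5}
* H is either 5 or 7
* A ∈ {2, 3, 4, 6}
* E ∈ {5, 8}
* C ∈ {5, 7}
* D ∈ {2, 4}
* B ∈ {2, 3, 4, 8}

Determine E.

Among the 8 variables, 1 fits only F (and all 8 values in {1, 2, 3, 4, 5, 6, 7, 8} must be used), so F = 1.
Among the 7 still-open variables, 6 fits only A (and all 7 values in {2, 3, 4, 5, 6, 7, 8} must be used), so A = 6.
Among the 6 still-open variables, 3 fits only B (and all 6 values in {2, 3, 4, 5, 7, 8} must be used), so B = 3.
The 5 still-open variables together cover exactly {2, 4, 5, 7, 8} — 5 values for 5 variables — and 8 appears only in E's list, so E = 8.

8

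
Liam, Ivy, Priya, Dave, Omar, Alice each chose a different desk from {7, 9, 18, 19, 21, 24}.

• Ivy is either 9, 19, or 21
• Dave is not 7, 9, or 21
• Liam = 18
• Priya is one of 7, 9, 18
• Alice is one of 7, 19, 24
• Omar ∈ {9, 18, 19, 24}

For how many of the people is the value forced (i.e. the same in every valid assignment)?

Liam must be 18 (only option left). So Priya, Dave, Omar can't be 18.
The 5 still-open variables draw from only 5 values {7, 9, 19, 21, 24}, so each is used; only Ivy can be 21, hence Ivy = 21.
Determined: Liam=18, Ivy=21. The other people each still have more than one consistent value. That makes 2.

2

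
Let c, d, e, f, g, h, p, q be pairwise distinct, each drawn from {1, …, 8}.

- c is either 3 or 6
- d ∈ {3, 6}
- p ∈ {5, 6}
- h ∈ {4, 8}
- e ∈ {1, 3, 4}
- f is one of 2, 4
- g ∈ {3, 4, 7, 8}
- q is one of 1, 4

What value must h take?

The 8 variables draw from only 8 values {1, 2, 3, 4, 5, 6, 7, 8}, so each is used; only f can be 2, hence f = 2.
The 7 still-open variables together cover exactly {1, 3, 4, 5, 6, 7, 8} — 7 values for 7 variables — and 5 appears only in p's list, so p = 5.
Among the 6 still-open variables, 7 fits only g (and all 6 values in {1, 3, 4, 6, 7, 8} must be used), so g = 7.
The 5 still-open variables together cover exactly {1, 3, 4, 6, 8} — 5 values for 5 variables — and 8 appears only in h's list, so h = 8.

8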